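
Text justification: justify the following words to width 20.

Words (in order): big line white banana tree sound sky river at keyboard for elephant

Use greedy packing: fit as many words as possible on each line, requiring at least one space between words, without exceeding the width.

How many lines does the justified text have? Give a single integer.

Answer: 5

Derivation:
Line 1: ['big', 'line', 'white'] (min_width=14, slack=6)
Line 2: ['banana', 'tree', 'sound'] (min_width=17, slack=3)
Line 3: ['sky', 'river', 'at'] (min_width=12, slack=8)
Line 4: ['keyboard', 'for'] (min_width=12, slack=8)
Line 5: ['elephant'] (min_width=8, slack=12)
Total lines: 5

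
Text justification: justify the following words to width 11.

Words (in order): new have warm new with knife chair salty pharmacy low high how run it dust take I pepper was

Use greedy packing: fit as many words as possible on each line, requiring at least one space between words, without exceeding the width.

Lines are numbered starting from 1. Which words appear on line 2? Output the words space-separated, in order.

Answer: warm new

Derivation:
Line 1: ['new', 'have'] (min_width=8, slack=3)
Line 2: ['warm', 'new'] (min_width=8, slack=3)
Line 3: ['with', 'knife'] (min_width=10, slack=1)
Line 4: ['chair', 'salty'] (min_width=11, slack=0)
Line 5: ['pharmacy'] (min_width=8, slack=3)
Line 6: ['low', 'high'] (min_width=8, slack=3)
Line 7: ['how', 'run', 'it'] (min_width=10, slack=1)
Line 8: ['dust', 'take', 'I'] (min_width=11, slack=0)
Line 9: ['pepper', 'was'] (min_width=10, slack=1)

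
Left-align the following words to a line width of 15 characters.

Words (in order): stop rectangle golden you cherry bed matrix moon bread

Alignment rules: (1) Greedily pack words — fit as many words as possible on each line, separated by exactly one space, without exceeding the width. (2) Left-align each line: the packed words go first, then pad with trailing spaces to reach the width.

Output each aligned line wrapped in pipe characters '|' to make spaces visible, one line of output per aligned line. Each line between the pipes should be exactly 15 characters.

Line 1: ['stop', 'rectangle'] (min_width=14, slack=1)
Line 2: ['golden', 'you'] (min_width=10, slack=5)
Line 3: ['cherry', 'bed'] (min_width=10, slack=5)
Line 4: ['matrix', 'moon'] (min_width=11, slack=4)
Line 5: ['bread'] (min_width=5, slack=10)

Answer: |stop rectangle |
|golden you     |
|cherry bed     |
|matrix moon    |
|bread          |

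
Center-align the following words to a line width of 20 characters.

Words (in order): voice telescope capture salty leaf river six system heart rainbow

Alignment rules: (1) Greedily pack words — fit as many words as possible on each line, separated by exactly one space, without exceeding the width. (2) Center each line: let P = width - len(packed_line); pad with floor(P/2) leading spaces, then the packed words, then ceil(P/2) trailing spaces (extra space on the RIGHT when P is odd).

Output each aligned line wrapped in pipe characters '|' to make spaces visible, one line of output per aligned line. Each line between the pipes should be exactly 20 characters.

Line 1: ['voice', 'telescope'] (min_width=15, slack=5)
Line 2: ['capture', 'salty', 'leaf'] (min_width=18, slack=2)
Line 3: ['river', 'six', 'system'] (min_width=16, slack=4)
Line 4: ['heart', 'rainbow'] (min_width=13, slack=7)

Answer: |  voice telescope   |
| capture salty leaf |
|  river six system  |
|   heart rainbow    |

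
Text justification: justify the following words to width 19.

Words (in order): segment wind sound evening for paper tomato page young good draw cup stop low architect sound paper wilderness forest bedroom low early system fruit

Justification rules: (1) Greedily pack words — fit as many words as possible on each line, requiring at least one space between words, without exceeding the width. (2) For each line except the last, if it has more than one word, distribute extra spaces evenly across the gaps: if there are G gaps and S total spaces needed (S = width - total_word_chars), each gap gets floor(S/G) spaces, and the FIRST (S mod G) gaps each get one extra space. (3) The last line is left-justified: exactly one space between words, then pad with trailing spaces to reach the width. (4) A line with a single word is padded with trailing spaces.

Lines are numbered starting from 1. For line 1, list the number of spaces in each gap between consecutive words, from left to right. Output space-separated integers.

Line 1: ['segment', 'wind', 'sound'] (min_width=18, slack=1)
Line 2: ['evening', 'for', 'paper'] (min_width=17, slack=2)
Line 3: ['tomato', 'page', 'young'] (min_width=17, slack=2)
Line 4: ['good', 'draw', 'cup', 'stop'] (min_width=18, slack=1)
Line 5: ['low', 'architect', 'sound'] (min_width=19, slack=0)
Line 6: ['paper', 'wilderness'] (min_width=16, slack=3)
Line 7: ['forest', 'bedroom', 'low'] (min_width=18, slack=1)
Line 8: ['early', 'system', 'fruit'] (min_width=18, slack=1)

Answer: 2 1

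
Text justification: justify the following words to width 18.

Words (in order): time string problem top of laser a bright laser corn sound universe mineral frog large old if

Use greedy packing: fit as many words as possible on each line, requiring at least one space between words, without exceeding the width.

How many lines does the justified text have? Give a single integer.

Answer: 6

Derivation:
Line 1: ['time', 'string'] (min_width=11, slack=7)
Line 2: ['problem', 'top', 'of'] (min_width=14, slack=4)
Line 3: ['laser', 'a', 'bright'] (min_width=14, slack=4)
Line 4: ['laser', 'corn', 'sound'] (min_width=16, slack=2)
Line 5: ['universe', 'mineral'] (min_width=16, slack=2)
Line 6: ['frog', 'large', 'old', 'if'] (min_width=17, slack=1)
Total lines: 6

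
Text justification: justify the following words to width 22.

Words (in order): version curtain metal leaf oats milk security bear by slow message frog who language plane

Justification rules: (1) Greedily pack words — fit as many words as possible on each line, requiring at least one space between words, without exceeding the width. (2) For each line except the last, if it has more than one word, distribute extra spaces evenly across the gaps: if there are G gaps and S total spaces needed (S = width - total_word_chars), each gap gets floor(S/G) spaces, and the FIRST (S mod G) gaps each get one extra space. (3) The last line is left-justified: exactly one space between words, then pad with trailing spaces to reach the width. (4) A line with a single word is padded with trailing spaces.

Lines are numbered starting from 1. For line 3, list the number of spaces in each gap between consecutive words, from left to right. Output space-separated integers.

Line 1: ['version', 'curtain', 'metal'] (min_width=21, slack=1)
Line 2: ['leaf', 'oats', 'milk'] (min_width=14, slack=8)
Line 3: ['security', 'bear', 'by', 'slow'] (min_width=21, slack=1)
Line 4: ['message', 'frog', 'who'] (min_width=16, slack=6)
Line 5: ['language', 'plane'] (min_width=14, slack=8)

Answer: 2 1 1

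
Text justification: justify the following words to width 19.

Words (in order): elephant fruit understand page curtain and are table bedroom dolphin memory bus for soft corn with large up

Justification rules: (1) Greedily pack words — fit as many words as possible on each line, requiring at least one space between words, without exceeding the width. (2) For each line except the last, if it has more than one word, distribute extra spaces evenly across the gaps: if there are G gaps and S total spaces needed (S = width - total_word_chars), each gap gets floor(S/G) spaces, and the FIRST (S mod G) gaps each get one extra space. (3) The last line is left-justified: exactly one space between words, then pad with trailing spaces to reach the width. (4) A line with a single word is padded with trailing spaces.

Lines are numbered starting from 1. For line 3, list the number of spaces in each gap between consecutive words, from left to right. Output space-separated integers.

Answer: 3 3

Derivation:
Line 1: ['elephant', 'fruit'] (min_width=14, slack=5)
Line 2: ['understand', 'page'] (min_width=15, slack=4)
Line 3: ['curtain', 'and', 'are'] (min_width=15, slack=4)
Line 4: ['table', 'bedroom'] (min_width=13, slack=6)
Line 5: ['dolphin', 'memory', 'bus'] (min_width=18, slack=1)
Line 6: ['for', 'soft', 'corn', 'with'] (min_width=18, slack=1)
Line 7: ['large', 'up'] (min_width=8, slack=11)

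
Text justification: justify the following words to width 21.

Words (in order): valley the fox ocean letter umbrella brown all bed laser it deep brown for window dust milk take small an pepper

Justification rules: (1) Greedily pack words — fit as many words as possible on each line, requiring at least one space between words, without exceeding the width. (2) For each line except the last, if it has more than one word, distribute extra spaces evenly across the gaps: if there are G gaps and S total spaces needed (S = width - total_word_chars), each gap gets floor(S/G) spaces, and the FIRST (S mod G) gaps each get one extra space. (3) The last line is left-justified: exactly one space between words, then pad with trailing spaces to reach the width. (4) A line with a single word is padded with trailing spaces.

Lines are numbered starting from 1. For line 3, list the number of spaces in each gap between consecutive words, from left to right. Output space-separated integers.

Answer: 1 1 1 1

Derivation:
Line 1: ['valley', 'the', 'fox', 'ocean'] (min_width=20, slack=1)
Line 2: ['letter', 'umbrella', 'brown'] (min_width=21, slack=0)
Line 3: ['all', 'bed', 'laser', 'it', 'deep'] (min_width=21, slack=0)
Line 4: ['brown', 'for', 'window', 'dust'] (min_width=21, slack=0)
Line 5: ['milk', 'take', 'small', 'an'] (min_width=18, slack=3)
Line 6: ['pepper'] (min_width=6, slack=15)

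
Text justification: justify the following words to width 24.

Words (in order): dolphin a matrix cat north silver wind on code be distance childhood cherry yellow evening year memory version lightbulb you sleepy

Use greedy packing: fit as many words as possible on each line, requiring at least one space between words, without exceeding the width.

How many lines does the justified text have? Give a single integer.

Line 1: ['dolphin', 'a', 'matrix', 'cat'] (min_width=20, slack=4)
Line 2: ['north', 'silver', 'wind', 'on'] (min_width=20, slack=4)
Line 3: ['code', 'be', 'distance'] (min_width=16, slack=8)
Line 4: ['childhood', 'cherry', 'yellow'] (min_width=23, slack=1)
Line 5: ['evening', 'year', 'memory'] (min_width=19, slack=5)
Line 6: ['version', 'lightbulb', 'you'] (min_width=21, slack=3)
Line 7: ['sleepy'] (min_width=6, slack=18)
Total lines: 7

Answer: 7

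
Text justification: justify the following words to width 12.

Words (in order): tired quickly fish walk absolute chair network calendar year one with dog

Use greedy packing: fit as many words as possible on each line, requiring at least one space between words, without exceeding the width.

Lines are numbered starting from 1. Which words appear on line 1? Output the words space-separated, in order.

Answer: tired

Derivation:
Line 1: ['tired'] (min_width=5, slack=7)
Line 2: ['quickly', 'fish'] (min_width=12, slack=0)
Line 3: ['walk'] (min_width=4, slack=8)
Line 4: ['absolute'] (min_width=8, slack=4)
Line 5: ['chair'] (min_width=5, slack=7)
Line 6: ['network'] (min_width=7, slack=5)
Line 7: ['calendar'] (min_width=8, slack=4)
Line 8: ['year', 'one'] (min_width=8, slack=4)
Line 9: ['with', 'dog'] (min_width=8, slack=4)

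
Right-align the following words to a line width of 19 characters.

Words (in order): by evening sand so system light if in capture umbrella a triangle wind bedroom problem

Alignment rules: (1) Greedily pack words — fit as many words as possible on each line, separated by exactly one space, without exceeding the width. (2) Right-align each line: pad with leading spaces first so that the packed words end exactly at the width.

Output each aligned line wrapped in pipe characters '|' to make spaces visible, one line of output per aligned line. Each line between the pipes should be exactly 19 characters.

Answer: | by evening sand so|
| system light if in|
| capture umbrella a|
|      triangle wind|
|    bedroom problem|

Derivation:
Line 1: ['by', 'evening', 'sand', 'so'] (min_width=18, slack=1)
Line 2: ['system', 'light', 'if', 'in'] (min_width=18, slack=1)
Line 3: ['capture', 'umbrella', 'a'] (min_width=18, slack=1)
Line 4: ['triangle', 'wind'] (min_width=13, slack=6)
Line 5: ['bedroom', 'problem'] (min_width=15, slack=4)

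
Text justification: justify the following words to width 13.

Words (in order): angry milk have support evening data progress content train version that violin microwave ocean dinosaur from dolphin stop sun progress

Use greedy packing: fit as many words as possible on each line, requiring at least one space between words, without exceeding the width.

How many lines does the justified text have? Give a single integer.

Line 1: ['angry', 'milk'] (min_width=10, slack=3)
Line 2: ['have', 'support'] (min_width=12, slack=1)
Line 3: ['evening', 'data'] (min_width=12, slack=1)
Line 4: ['progress'] (min_width=8, slack=5)
Line 5: ['content', 'train'] (min_width=13, slack=0)
Line 6: ['version', 'that'] (min_width=12, slack=1)
Line 7: ['violin'] (min_width=6, slack=7)
Line 8: ['microwave'] (min_width=9, slack=4)
Line 9: ['ocean'] (min_width=5, slack=8)
Line 10: ['dinosaur', 'from'] (min_width=13, slack=0)
Line 11: ['dolphin', 'stop'] (min_width=12, slack=1)
Line 12: ['sun', 'progress'] (min_width=12, slack=1)
Total lines: 12

Answer: 12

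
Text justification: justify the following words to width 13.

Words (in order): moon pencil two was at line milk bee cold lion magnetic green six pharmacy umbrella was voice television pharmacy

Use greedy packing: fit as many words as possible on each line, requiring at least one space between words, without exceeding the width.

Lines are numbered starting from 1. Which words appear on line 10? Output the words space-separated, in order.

Line 1: ['moon', 'pencil'] (min_width=11, slack=2)
Line 2: ['two', 'was', 'at'] (min_width=10, slack=3)
Line 3: ['line', 'milk', 'bee'] (min_width=13, slack=0)
Line 4: ['cold', 'lion'] (min_width=9, slack=4)
Line 5: ['magnetic'] (min_width=8, slack=5)
Line 6: ['green', 'six'] (min_width=9, slack=4)
Line 7: ['pharmacy'] (min_width=8, slack=5)
Line 8: ['umbrella', 'was'] (min_width=12, slack=1)
Line 9: ['voice'] (min_width=5, slack=8)
Line 10: ['television'] (min_width=10, slack=3)
Line 11: ['pharmacy'] (min_width=8, slack=5)

Answer: television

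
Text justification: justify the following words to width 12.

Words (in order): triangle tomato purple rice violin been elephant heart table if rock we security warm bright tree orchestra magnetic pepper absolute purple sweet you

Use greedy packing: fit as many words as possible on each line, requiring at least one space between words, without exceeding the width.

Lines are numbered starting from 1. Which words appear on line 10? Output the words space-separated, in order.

Line 1: ['triangle'] (min_width=8, slack=4)
Line 2: ['tomato'] (min_width=6, slack=6)
Line 3: ['purple', 'rice'] (min_width=11, slack=1)
Line 4: ['violin', 'been'] (min_width=11, slack=1)
Line 5: ['elephant'] (min_width=8, slack=4)
Line 6: ['heart', 'table'] (min_width=11, slack=1)
Line 7: ['if', 'rock', 'we'] (min_width=10, slack=2)
Line 8: ['security'] (min_width=8, slack=4)
Line 9: ['warm', 'bright'] (min_width=11, slack=1)
Line 10: ['tree'] (min_width=4, slack=8)
Line 11: ['orchestra'] (min_width=9, slack=3)
Line 12: ['magnetic'] (min_width=8, slack=4)
Line 13: ['pepper'] (min_width=6, slack=6)
Line 14: ['absolute'] (min_width=8, slack=4)
Line 15: ['purple', 'sweet'] (min_width=12, slack=0)
Line 16: ['you'] (min_width=3, slack=9)

Answer: tree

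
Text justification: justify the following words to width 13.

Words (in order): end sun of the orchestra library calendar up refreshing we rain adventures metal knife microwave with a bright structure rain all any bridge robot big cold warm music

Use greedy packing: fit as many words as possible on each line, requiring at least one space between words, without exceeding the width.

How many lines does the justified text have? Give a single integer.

Line 1: ['end', 'sun', 'of'] (min_width=10, slack=3)
Line 2: ['the', 'orchestra'] (min_width=13, slack=0)
Line 3: ['library'] (min_width=7, slack=6)
Line 4: ['calendar', 'up'] (min_width=11, slack=2)
Line 5: ['refreshing', 'we'] (min_width=13, slack=0)
Line 6: ['rain'] (min_width=4, slack=9)
Line 7: ['adventures'] (min_width=10, slack=3)
Line 8: ['metal', 'knife'] (min_width=11, slack=2)
Line 9: ['microwave'] (min_width=9, slack=4)
Line 10: ['with', 'a', 'bright'] (min_width=13, slack=0)
Line 11: ['structure'] (min_width=9, slack=4)
Line 12: ['rain', 'all', 'any'] (min_width=12, slack=1)
Line 13: ['bridge', 'robot'] (min_width=12, slack=1)
Line 14: ['big', 'cold', 'warm'] (min_width=13, slack=0)
Line 15: ['music'] (min_width=5, slack=8)
Total lines: 15

Answer: 15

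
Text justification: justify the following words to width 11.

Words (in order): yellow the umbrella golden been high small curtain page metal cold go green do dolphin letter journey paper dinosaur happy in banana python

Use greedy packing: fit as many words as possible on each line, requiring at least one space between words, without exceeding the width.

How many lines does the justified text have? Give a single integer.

Answer: 16

Derivation:
Line 1: ['yellow', 'the'] (min_width=10, slack=1)
Line 2: ['umbrella'] (min_width=8, slack=3)
Line 3: ['golden', 'been'] (min_width=11, slack=0)
Line 4: ['high', 'small'] (min_width=10, slack=1)
Line 5: ['curtain'] (min_width=7, slack=4)
Line 6: ['page', 'metal'] (min_width=10, slack=1)
Line 7: ['cold', 'go'] (min_width=7, slack=4)
Line 8: ['green', 'do'] (min_width=8, slack=3)
Line 9: ['dolphin'] (min_width=7, slack=4)
Line 10: ['letter'] (min_width=6, slack=5)
Line 11: ['journey'] (min_width=7, slack=4)
Line 12: ['paper'] (min_width=5, slack=6)
Line 13: ['dinosaur'] (min_width=8, slack=3)
Line 14: ['happy', 'in'] (min_width=8, slack=3)
Line 15: ['banana'] (min_width=6, slack=5)
Line 16: ['python'] (min_width=6, slack=5)
Total lines: 16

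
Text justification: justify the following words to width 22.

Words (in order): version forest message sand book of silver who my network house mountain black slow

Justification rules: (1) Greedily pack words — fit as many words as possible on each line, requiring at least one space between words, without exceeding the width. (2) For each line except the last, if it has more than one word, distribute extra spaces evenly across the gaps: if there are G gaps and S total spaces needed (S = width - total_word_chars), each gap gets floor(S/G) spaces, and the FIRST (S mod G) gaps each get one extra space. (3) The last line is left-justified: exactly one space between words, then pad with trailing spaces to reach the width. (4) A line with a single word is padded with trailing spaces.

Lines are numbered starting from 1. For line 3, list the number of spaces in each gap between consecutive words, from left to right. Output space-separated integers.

Line 1: ['version', 'forest', 'message'] (min_width=22, slack=0)
Line 2: ['sand', 'book', 'of', 'silver'] (min_width=19, slack=3)
Line 3: ['who', 'my', 'network', 'house'] (min_width=20, slack=2)
Line 4: ['mountain', 'black', 'slow'] (min_width=19, slack=3)

Answer: 2 2 1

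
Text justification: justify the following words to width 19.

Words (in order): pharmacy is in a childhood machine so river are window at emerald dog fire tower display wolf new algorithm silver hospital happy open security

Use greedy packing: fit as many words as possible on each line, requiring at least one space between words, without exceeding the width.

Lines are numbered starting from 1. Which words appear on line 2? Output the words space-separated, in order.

Line 1: ['pharmacy', 'is', 'in', 'a'] (min_width=16, slack=3)
Line 2: ['childhood', 'machine'] (min_width=17, slack=2)
Line 3: ['so', 'river', 'are', 'window'] (min_width=19, slack=0)
Line 4: ['at', 'emerald', 'dog', 'fire'] (min_width=19, slack=0)
Line 5: ['tower', 'display', 'wolf'] (min_width=18, slack=1)
Line 6: ['new', 'algorithm'] (min_width=13, slack=6)
Line 7: ['silver', 'hospital'] (min_width=15, slack=4)
Line 8: ['happy', 'open', 'security'] (min_width=19, slack=0)

Answer: childhood machine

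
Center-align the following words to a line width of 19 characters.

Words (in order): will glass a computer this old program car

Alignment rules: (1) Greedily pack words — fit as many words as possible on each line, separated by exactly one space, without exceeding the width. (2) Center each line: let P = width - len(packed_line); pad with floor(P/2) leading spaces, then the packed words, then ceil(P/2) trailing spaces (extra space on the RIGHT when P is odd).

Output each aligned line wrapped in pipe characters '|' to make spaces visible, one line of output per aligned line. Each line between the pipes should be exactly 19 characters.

Line 1: ['will', 'glass', 'a'] (min_width=12, slack=7)
Line 2: ['computer', 'this', 'old'] (min_width=17, slack=2)
Line 3: ['program', 'car'] (min_width=11, slack=8)

Answer: |   will glass a    |
| computer this old |
|    program car    |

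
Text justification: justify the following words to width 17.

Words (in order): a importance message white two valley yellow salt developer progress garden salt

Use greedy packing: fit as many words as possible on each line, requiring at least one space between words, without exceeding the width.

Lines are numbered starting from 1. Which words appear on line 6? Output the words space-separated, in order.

Answer: salt

Derivation:
Line 1: ['a', 'importance'] (min_width=12, slack=5)
Line 2: ['message', 'white', 'two'] (min_width=17, slack=0)
Line 3: ['valley', 'yellow'] (min_width=13, slack=4)
Line 4: ['salt', 'developer'] (min_width=14, slack=3)
Line 5: ['progress', 'garden'] (min_width=15, slack=2)
Line 6: ['salt'] (min_width=4, slack=13)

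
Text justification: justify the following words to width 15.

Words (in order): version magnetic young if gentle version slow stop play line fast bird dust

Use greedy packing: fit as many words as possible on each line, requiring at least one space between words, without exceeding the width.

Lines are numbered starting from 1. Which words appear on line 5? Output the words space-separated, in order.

Answer: stop play line

Derivation:
Line 1: ['version'] (min_width=7, slack=8)
Line 2: ['magnetic', 'young'] (min_width=14, slack=1)
Line 3: ['if', 'gentle'] (min_width=9, slack=6)
Line 4: ['version', 'slow'] (min_width=12, slack=3)
Line 5: ['stop', 'play', 'line'] (min_width=14, slack=1)
Line 6: ['fast', 'bird', 'dust'] (min_width=14, slack=1)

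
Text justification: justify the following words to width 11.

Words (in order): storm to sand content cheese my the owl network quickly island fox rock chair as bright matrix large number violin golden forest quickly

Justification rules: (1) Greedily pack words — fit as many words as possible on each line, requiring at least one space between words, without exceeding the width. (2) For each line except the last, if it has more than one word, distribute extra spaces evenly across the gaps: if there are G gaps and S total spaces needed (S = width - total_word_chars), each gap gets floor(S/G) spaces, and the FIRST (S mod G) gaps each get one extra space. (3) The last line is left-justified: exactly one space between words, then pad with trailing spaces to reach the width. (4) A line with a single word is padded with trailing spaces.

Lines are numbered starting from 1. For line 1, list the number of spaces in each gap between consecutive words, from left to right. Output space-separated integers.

Answer: 4

Derivation:
Line 1: ['storm', 'to'] (min_width=8, slack=3)
Line 2: ['sand'] (min_width=4, slack=7)
Line 3: ['content'] (min_width=7, slack=4)
Line 4: ['cheese', 'my'] (min_width=9, slack=2)
Line 5: ['the', 'owl'] (min_width=7, slack=4)
Line 6: ['network'] (min_width=7, slack=4)
Line 7: ['quickly'] (min_width=7, slack=4)
Line 8: ['island', 'fox'] (min_width=10, slack=1)
Line 9: ['rock', 'chair'] (min_width=10, slack=1)
Line 10: ['as', 'bright'] (min_width=9, slack=2)
Line 11: ['matrix'] (min_width=6, slack=5)
Line 12: ['large'] (min_width=5, slack=6)
Line 13: ['number'] (min_width=6, slack=5)
Line 14: ['violin'] (min_width=6, slack=5)
Line 15: ['golden'] (min_width=6, slack=5)
Line 16: ['forest'] (min_width=6, slack=5)
Line 17: ['quickly'] (min_width=7, slack=4)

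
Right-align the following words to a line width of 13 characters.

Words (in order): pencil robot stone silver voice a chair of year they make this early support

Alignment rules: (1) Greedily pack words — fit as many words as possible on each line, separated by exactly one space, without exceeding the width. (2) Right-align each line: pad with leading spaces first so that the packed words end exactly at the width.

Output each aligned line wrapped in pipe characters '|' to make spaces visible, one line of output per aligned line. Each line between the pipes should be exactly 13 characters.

Line 1: ['pencil', 'robot'] (min_width=12, slack=1)
Line 2: ['stone', 'silver'] (min_width=12, slack=1)
Line 3: ['voice', 'a', 'chair'] (min_width=13, slack=0)
Line 4: ['of', 'year', 'they'] (min_width=12, slack=1)
Line 5: ['make', 'this'] (min_width=9, slack=4)
Line 6: ['early', 'support'] (min_width=13, slack=0)

Answer: | pencil robot|
| stone silver|
|voice a chair|
| of year they|
|    make this|
|early support|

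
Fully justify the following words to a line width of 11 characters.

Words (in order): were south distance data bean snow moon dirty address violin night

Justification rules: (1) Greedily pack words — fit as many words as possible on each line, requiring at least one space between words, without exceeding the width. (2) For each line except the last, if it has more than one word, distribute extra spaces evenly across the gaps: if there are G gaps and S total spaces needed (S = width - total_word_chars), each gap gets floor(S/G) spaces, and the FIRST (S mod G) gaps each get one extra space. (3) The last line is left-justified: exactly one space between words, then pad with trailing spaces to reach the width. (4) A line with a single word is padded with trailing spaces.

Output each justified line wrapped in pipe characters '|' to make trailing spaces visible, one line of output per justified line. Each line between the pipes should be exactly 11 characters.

Answer: |were  south|
|distance   |
|data   bean|
|snow   moon|
|dirty      |
|address    |
|violin     |
|night      |

Derivation:
Line 1: ['were', 'south'] (min_width=10, slack=1)
Line 2: ['distance'] (min_width=8, slack=3)
Line 3: ['data', 'bean'] (min_width=9, slack=2)
Line 4: ['snow', 'moon'] (min_width=9, slack=2)
Line 5: ['dirty'] (min_width=5, slack=6)
Line 6: ['address'] (min_width=7, slack=4)
Line 7: ['violin'] (min_width=6, slack=5)
Line 8: ['night'] (min_width=5, slack=6)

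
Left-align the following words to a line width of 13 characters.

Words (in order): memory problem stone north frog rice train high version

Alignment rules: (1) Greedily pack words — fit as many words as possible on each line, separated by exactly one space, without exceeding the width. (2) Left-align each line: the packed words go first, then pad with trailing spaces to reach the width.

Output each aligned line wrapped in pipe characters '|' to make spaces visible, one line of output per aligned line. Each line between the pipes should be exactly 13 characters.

Answer: |memory       |
|problem stone|
|north frog   |
|rice train   |
|high version |

Derivation:
Line 1: ['memory'] (min_width=6, slack=7)
Line 2: ['problem', 'stone'] (min_width=13, slack=0)
Line 3: ['north', 'frog'] (min_width=10, slack=3)
Line 4: ['rice', 'train'] (min_width=10, slack=3)
Line 5: ['high', 'version'] (min_width=12, slack=1)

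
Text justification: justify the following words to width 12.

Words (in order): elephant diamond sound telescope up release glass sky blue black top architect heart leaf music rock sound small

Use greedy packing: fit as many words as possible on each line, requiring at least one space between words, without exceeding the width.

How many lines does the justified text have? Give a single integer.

Line 1: ['elephant'] (min_width=8, slack=4)
Line 2: ['diamond'] (min_width=7, slack=5)
Line 3: ['sound'] (min_width=5, slack=7)
Line 4: ['telescope', 'up'] (min_width=12, slack=0)
Line 5: ['release'] (min_width=7, slack=5)
Line 6: ['glass', 'sky'] (min_width=9, slack=3)
Line 7: ['blue', 'black'] (min_width=10, slack=2)
Line 8: ['top'] (min_width=3, slack=9)
Line 9: ['architect'] (min_width=9, slack=3)
Line 10: ['heart', 'leaf'] (min_width=10, slack=2)
Line 11: ['music', 'rock'] (min_width=10, slack=2)
Line 12: ['sound', 'small'] (min_width=11, slack=1)
Total lines: 12

Answer: 12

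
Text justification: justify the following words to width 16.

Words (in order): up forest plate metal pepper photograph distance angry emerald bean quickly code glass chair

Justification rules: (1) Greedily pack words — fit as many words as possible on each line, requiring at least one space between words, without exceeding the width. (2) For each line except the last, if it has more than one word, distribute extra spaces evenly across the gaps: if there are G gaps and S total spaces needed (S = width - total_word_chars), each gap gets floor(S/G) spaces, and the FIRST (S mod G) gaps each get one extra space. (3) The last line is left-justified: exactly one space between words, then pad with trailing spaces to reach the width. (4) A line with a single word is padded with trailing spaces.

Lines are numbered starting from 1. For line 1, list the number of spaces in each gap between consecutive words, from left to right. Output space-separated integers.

Line 1: ['up', 'forest', 'plate'] (min_width=15, slack=1)
Line 2: ['metal', 'pepper'] (min_width=12, slack=4)
Line 3: ['photograph'] (min_width=10, slack=6)
Line 4: ['distance', 'angry'] (min_width=14, slack=2)
Line 5: ['emerald', 'bean'] (min_width=12, slack=4)
Line 6: ['quickly', 'code'] (min_width=12, slack=4)
Line 7: ['glass', 'chair'] (min_width=11, slack=5)

Answer: 2 1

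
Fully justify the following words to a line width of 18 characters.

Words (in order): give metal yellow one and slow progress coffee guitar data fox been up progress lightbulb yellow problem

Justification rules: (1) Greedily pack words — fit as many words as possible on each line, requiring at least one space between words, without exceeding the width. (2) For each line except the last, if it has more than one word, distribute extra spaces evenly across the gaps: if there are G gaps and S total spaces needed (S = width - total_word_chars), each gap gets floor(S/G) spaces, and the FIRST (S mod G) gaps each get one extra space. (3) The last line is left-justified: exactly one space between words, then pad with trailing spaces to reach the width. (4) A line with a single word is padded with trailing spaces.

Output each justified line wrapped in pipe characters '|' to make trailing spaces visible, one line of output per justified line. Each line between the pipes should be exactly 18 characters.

Answer: |give  metal yellow|
|one    and    slow|
|progress    coffee|
|guitar   data  fox|
|been  up  progress|
|lightbulb   yellow|
|problem           |

Derivation:
Line 1: ['give', 'metal', 'yellow'] (min_width=17, slack=1)
Line 2: ['one', 'and', 'slow'] (min_width=12, slack=6)
Line 3: ['progress', 'coffee'] (min_width=15, slack=3)
Line 4: ['guitar', 'data', 'fox'] (min_width=15, slack=3)
Line 5: ['been', 'up', 'progress'] (min_width=16, slack=2)
Line 6: ['lightbulb', 'yellow'] (min_width=16, slack=2)
Line 7: ['problem'] (min_width=7, slack=11)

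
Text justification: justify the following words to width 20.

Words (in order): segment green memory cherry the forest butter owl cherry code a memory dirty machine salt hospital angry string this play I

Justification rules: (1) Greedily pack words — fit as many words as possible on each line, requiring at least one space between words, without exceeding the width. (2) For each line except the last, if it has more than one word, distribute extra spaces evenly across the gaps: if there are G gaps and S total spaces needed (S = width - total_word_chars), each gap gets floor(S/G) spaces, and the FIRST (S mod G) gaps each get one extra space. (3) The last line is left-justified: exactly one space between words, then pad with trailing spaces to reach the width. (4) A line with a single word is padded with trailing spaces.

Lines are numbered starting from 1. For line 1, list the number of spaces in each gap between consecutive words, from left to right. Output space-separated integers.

Answer: 1 1

Derivation:
Line 1: ['segment', 'green', 'memory'] (min_width=20, slack=0)
Line 2: ['cherry', 'the', 'forest'] (min_width=17, slack=3)
Line 3: ['butter', 'owl', 'cherry'] (min_width=17, slack=3)
Line 4: ['code', 'a', 'memory', 'dirty'] (min_width=19, slack=1)
Line 5: ['machine', 'salt'] (min_width=12, slack=8)
Line 6: ['hospital', 'angry'] (min_width=14, slack=6)
Line 7: ['string', 'this', 'play', 'I'] (min_width=18, slack=2)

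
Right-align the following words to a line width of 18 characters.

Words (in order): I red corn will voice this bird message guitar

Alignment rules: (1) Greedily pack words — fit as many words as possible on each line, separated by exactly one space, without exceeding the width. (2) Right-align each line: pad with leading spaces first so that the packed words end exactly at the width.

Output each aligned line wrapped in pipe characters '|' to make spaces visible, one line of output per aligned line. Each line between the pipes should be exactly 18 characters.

Line 1: ['I', 'red', 'corn', 'will'] (min_width=15, slack=3)
Line 2: ['voice', 'this', 'bird'] (min_width=15, slack=3)
Line 3: ['message', 'guitar'] (min_width=14, slack=4)

Answer: |   I red corn will|
|   voice this bird|
|    message guitar|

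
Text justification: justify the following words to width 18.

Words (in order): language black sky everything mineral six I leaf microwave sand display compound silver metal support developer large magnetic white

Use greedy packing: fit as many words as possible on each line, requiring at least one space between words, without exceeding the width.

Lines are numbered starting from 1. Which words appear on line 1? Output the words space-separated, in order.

Line 1: ['language', 'black', 'sky'] (min_width=18, slack=0)
Line 2: ['everything', 'mineral'] (min_width=18, slack=0)
Line 3: ['six', 'I', 'leaf'] (min_width=10, slack=8)
Line 4: ['microwave', 'sand'] (min_width=14, slack=4)
Line 5: ['display', 'compound'] (min_width=16, slack=2)
Line 6: ['silver', 'metal'] (min_width=12, slack=6)
Line 7: ['support', 'developer'] (min_width=17, slack=1)
Line 8: ['large', 'magnetic'] (min_width=14, slack=4)
Line 9: ['white'] (min_width=5, slack=13)

Answer: language black sky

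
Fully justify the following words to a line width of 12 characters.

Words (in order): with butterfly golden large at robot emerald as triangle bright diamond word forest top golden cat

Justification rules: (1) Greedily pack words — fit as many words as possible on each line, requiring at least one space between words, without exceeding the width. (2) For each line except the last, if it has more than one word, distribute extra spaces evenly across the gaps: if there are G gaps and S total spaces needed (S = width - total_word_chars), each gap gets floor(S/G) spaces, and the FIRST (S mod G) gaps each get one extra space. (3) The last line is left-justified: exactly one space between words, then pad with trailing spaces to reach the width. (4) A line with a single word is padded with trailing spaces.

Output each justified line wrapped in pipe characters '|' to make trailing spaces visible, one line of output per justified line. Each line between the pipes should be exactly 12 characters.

Answer: |with        |
|butterfly   |
|golden large|
|at     robot|
|emerald   as|
|triangle    |
|bright      |
|diamond word|
|forest   top|
|golden cat  |

Derivation:
Line 1: ['with'] (min_width=4, slack=8)
Line 2: ['butterfly'] (min_width=9, slack=3)
Line 3: ['golden', 'large'] (min_width=12, slack=0)
Line 4: ['at', 'robot'] (min_width=8, slack=4)
Line 5: ['emerald', 'as'] (min_width=10, slack=2)
Line 6: ['triangle'] (min_width=8, slack=4)
Line 7: ['bright'] (min_width=6, slack=6)
Line 8: ['diamond', 'word'] (min_width=12, slack=0)
Line 9: ['forest', 'top'] (min_width=10, slack=2)
Line 10: ['golden', 'cat'] (min_width=10, slack=2)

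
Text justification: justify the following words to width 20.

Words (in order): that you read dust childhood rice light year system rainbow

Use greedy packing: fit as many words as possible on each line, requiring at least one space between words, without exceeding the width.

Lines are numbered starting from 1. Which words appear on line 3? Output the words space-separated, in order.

Line 1: ['that', 'you', 'read', 'dust'] (min_width=18, slack=2)
Line 2: ['childhood', 'rice', 'light'] (min_width=20, slack=0)
Line 3: ['year', 'system', 'rainbow'] (min_width=19, slack=1)

Answer: year system rainbow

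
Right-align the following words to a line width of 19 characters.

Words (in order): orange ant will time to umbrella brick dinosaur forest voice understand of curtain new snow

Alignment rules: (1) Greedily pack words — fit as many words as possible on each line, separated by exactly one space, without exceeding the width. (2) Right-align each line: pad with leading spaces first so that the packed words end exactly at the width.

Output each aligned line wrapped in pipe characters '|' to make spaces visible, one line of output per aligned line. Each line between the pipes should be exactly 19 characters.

Answer: |    orange ant will|
|   time to umbrella|
|     brick dinosaur|
|       forest voice|
|      understand of|
|   curtain new snow|

Derivation:
Line 1: ['orange', 'ant', 'will'] (min_width=15, slack=4)
Line 2: ['time', 'to', 'umbrella'] (min_width=16, slack=3)
Line 3: ['brick', 'dinosaur'] (min_width=14, slack=5)
Line 4: ['forest', 'voice'] (min_width=12, slack=7)
Line 5: ['understand', 'of'] (min_width=13, slack=6)
Line 6: ['curtain', 'new', 'snow'] (min_width=16, slack=3)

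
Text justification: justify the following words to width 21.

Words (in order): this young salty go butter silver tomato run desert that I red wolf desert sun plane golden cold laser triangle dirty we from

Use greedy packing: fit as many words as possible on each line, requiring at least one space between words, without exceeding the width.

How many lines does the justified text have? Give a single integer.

Answer: 7

Derivation:
Line 1: ['this', 'young', 'salty', 'go'] (min_width=19, slack=2)
Line 2: ['butter', 'silver', 'tomato'] (min_width=20, slack=1)
Line 3: ['run', 'desert', 'that', 'I', 'red'] (min_width=21, slack=0)
Line 4: ['wolf', 'desert', 'sun', 'plane'] (min_width=21, slack=0)
Line 5: ['golden', 'cold', 'laser'] (min_width=17, slack=4)
Line 6: ['triangle', 'dirty', 'we'] (min_width=17, slack=4)
Line 7: ['from'] (min_width=4, slack=17)
Total lines: 7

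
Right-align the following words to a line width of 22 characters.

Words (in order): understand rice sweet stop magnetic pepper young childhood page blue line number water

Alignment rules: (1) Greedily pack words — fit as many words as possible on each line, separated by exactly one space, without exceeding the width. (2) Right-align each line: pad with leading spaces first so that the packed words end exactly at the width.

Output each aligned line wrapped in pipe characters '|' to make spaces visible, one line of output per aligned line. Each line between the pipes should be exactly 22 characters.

Line 1: ['understand', 'rice', 'sweet'] (min_width=21, slack=1)
Line 2: ['stop', 'magnetic', 'pepper'] (min_width=20, slack=2)
Line 3: ['young', 'childhood', 'page'] (min_width=20, slack=2)
Line 4: ['blue', 'line', 'number', 'water'] (min_width=22, slack=0)

Answer: | understand rice sweet|
|  stop magnetic pepper|
|  young childhood page|
|blue line number water|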